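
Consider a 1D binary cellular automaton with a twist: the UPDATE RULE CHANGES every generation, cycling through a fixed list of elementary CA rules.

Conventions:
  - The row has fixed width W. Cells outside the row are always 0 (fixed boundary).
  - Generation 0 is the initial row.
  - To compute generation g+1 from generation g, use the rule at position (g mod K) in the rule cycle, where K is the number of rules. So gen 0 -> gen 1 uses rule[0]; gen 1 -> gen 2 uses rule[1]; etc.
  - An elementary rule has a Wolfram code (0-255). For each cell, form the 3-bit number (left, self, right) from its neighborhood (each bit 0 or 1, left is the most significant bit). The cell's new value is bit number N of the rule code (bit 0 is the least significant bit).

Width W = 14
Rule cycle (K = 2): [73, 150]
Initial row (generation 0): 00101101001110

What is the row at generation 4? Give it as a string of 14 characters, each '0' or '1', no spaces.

Answer: 00100000100000

Derivation:
Gen 0: 00101101001110
Gen 1 (rule 73): 10001100001010
Gen 2 (rule 150): 11010010011011
Gen 3 (rule 73): 11000000011011
Gen 4 (rule 150): 00100000100000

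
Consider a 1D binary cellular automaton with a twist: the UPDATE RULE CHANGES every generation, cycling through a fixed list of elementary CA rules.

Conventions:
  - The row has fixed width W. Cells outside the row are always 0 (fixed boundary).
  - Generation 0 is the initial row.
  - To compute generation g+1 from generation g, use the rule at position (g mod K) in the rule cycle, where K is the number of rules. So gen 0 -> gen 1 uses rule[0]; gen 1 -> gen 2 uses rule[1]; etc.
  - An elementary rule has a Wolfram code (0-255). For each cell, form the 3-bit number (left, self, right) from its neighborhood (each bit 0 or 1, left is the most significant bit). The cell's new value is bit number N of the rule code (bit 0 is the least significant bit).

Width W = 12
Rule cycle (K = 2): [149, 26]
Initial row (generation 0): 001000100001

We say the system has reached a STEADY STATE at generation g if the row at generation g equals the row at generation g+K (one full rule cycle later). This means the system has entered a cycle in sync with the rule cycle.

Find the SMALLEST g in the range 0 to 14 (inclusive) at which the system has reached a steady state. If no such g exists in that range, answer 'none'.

Gen 0: 001000100001
Gen 1 (rule 149): 101110111101
Gen 2 (rule 26): 001000100000
Gen 3 (rule 149): 101110111111
Gen 4 (rule 26): 001000100000
Gen 5 (rule 149): 101110111111
Gen 6 (rule 26): 001000100000
Gen 7 (rule 149): 101110111111
Gen 8 (rule 26): 001000100000
Gen 9 (rule 149): 101110111111
Gen 10 (rule 26): 001000100000
Gen 11 (rule 149): 101110111111
Gen 12 (rule 26): 001000100000
Gen 13 (rule 149): 101110111111
Gen 14 (rule 26): 001000100000
Gen 15 (rule 149): 101110111111
Gen 16 (rule 26): 001000100000

Answer: 2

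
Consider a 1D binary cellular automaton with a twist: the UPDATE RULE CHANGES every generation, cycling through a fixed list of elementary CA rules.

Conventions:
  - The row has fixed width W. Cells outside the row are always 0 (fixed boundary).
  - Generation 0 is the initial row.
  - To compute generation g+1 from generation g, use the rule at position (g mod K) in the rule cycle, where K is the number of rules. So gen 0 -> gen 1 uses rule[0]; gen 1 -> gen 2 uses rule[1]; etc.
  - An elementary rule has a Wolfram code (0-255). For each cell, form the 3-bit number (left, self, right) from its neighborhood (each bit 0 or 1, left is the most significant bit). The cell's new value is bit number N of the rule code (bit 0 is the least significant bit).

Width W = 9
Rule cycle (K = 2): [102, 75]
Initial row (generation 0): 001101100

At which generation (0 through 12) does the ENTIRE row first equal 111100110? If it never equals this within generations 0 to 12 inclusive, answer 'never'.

Gen 0: 001101100
Gen 1 (rule 102): 010110100
Gen 2 (rule 75): 100110001
Gen 3 (rule 102): 101010011
Gen 4 (rule 75): 000000111
Gen 5 (rule 102): 000001001
Gen 6 (rule 75): 111110010
Gen 7 (rule 102): 000010110
Gen 8 (rule 75): 111100110
Gen 9 (rule 102): 000101010
Gen 10 (rule 75): 111000000
Gen 11 (rule 102): 001000000
Gen 12 (rule 75): 110011111

Answer: 8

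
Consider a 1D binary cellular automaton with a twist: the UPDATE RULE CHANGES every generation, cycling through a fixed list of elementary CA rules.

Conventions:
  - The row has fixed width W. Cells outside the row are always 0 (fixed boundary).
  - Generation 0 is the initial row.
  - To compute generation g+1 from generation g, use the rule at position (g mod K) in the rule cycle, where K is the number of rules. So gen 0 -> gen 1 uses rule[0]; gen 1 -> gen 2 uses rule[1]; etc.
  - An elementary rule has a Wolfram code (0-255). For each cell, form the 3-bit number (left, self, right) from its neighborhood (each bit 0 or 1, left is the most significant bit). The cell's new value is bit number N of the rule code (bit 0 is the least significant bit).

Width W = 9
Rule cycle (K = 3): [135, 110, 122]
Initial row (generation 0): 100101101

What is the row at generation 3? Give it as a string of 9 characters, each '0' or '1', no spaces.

Answer: 100110111

Derivation:
Gen 0: 100101101
Gen 1 (rule 135): 101100001
Gen 2 (rule 110): 111100011
Gen 3 (rule 122): 100110111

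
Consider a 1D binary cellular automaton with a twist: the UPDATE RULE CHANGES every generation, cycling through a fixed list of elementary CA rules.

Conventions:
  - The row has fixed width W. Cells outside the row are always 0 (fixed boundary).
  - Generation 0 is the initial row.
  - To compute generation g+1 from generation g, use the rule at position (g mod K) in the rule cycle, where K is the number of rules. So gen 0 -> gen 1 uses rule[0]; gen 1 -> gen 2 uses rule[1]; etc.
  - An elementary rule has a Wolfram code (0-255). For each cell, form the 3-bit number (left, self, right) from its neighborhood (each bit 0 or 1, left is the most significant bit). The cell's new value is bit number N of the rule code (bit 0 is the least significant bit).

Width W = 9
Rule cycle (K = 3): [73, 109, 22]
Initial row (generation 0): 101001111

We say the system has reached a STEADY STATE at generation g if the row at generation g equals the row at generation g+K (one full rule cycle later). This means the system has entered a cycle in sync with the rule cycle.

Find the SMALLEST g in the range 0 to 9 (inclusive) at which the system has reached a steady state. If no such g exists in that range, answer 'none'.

Gen 0: 101001111
Gen 1 (rule 73): 000001001
Gen 2 (rule 109): 111101001
Gen 3 (rule 22): 000001111
Gen 4 (rule 73): 111101001
Gen 5 (rule 109): 100111001
Gen 6 (rule 22): 111000111
Gen 7 (rule 73): 101010101
Gen 8 (rule 109): 111111111
Gen 9 (rule 22): 000000000
Gen 10 (rule 73): 111111111
Gen 11 (rule 109): 100000001
Gen 12 (rule 22): 110000011

Answer: none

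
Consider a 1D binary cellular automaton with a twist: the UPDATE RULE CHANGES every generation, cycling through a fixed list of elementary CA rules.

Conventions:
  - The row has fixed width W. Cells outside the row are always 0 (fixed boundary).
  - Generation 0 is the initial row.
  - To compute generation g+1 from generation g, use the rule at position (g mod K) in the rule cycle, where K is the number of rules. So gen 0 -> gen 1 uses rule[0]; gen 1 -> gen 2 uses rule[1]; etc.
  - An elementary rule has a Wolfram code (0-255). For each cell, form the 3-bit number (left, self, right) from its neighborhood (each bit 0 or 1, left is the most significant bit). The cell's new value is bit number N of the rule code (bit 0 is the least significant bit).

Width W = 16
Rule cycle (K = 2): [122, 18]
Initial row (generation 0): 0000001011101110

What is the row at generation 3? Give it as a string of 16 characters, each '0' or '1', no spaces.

Gen 0: 0000001011101110
Gen 1 (rule 122): 0000010110111011
Gen 2 (rule 18): 0000100000000000
Gen 3 (rule 122): 0001010000000000

Answer: 0001010000000000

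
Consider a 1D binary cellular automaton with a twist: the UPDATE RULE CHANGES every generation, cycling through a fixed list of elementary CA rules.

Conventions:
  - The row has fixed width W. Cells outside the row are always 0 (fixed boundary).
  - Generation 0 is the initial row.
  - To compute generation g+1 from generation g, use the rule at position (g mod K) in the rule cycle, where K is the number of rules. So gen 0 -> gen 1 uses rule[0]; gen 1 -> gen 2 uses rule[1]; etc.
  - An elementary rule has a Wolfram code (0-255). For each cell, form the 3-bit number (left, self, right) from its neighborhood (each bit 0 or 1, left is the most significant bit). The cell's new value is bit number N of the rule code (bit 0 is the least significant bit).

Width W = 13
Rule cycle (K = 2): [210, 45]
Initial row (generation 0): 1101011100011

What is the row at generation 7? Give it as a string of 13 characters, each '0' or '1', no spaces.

Answer: 0111001100010

Derivation:
Gen 0: 1101011100011
Gen 1 (rule 210): 0100001110101
Gen 2 (rule 45): 0101101001111
Gen 3 (rule 210): 1000100110111
Gen 4 (rule 45): 1010100101100
Gen 5 (rule 210): 0000011000110
Gen 6 (rule 45): 1111010010100
Gen 7 (rule 210): 0111001100010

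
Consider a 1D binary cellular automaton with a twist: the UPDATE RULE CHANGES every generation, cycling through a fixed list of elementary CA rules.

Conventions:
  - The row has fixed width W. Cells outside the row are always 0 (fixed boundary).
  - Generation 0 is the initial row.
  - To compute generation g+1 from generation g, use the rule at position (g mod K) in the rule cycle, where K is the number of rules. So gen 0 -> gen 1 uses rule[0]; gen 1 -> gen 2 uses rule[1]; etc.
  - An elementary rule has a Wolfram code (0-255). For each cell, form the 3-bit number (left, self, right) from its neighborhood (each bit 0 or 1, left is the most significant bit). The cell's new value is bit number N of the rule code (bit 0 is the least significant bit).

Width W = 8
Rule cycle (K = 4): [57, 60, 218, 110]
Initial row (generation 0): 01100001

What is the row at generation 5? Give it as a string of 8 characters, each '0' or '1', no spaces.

Answer: 01110100

Derivation:
Gen 0: 01100001
Gen 1 (rule 57): 01011100
Gen 2 (rule 60): 01110010
Gen 3 (rule 218): 11111101
Gen 4 (rule 110): 10000111
Gen 5 (rule 57): 01110100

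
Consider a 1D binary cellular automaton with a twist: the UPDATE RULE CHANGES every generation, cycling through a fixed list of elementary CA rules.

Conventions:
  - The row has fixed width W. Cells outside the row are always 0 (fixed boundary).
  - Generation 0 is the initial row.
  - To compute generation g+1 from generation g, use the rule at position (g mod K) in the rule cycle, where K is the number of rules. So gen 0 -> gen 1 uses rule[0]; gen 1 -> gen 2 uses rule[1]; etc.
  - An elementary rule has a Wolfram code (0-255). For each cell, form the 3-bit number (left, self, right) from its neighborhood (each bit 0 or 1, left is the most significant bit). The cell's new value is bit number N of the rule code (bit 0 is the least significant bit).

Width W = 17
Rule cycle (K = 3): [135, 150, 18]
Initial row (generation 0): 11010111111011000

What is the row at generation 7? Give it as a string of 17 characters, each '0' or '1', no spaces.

Gen 0: 11010111111011000
Gen 1 (rule 135): 00010011110000011
Gen 2 (rule 150): 00111101101000100
Gen 3 (rule 18): 01000000000101010
Gen 4 (rule 135): 11011111111101010
Gen 5 (rule 150): 00001111111001011
Gen 6 (rule 18): 00010000000110000
Gen 7 (rule 135): 11110111111000111

Answer: 11110111111000111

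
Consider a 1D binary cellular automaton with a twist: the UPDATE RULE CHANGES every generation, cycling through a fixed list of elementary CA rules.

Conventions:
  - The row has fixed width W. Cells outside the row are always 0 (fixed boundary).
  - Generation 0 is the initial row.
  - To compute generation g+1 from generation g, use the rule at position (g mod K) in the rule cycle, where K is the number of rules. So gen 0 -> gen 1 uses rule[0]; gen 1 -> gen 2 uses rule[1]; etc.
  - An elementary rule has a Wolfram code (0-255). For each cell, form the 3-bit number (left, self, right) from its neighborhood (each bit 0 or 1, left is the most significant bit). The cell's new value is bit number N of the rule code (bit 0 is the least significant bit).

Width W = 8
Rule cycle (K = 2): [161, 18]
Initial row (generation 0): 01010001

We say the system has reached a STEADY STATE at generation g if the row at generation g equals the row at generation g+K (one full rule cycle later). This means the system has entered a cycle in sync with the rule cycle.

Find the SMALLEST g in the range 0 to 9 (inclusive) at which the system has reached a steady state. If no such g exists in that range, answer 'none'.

Answer: 1

Derivation:
Gen 0: 01010001
Gen 1 (rule 161): 00100100
Gen 2 (rule 18): 01011010
Gen 3 (rule 161): 00100100
Gen 4 (rule 18): 01011010
Gen 5 (rule 161): 00100100
Gen 6 (rule 18): 01011010
Gen 7 (rule 161): 00100100
Gen 8 (rule 18): 01011010
Gen 9 (rule 161): 00100100
Gen 10 (rule 18): 01011010
Gen 11 (rule 161): 00100100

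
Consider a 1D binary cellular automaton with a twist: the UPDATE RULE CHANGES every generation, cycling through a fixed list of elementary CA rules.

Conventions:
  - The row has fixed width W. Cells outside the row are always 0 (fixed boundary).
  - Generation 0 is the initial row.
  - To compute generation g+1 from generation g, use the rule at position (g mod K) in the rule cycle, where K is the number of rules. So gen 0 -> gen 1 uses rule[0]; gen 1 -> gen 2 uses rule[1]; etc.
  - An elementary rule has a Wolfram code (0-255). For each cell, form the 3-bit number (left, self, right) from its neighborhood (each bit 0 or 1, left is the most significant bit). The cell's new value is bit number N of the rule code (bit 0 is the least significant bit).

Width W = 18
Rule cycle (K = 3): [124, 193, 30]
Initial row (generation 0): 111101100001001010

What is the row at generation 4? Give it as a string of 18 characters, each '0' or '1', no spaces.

Answer: 000111000100000110

Derivation:
Gen 0: 111101100001001010
Gen 1 (rule 124): 100111110001101111
Gen 2 (rule 193): 000011110100100111
Gen 3 (rule 30): 000110000111111100
Gen 4 (rule 124): 000111000100000110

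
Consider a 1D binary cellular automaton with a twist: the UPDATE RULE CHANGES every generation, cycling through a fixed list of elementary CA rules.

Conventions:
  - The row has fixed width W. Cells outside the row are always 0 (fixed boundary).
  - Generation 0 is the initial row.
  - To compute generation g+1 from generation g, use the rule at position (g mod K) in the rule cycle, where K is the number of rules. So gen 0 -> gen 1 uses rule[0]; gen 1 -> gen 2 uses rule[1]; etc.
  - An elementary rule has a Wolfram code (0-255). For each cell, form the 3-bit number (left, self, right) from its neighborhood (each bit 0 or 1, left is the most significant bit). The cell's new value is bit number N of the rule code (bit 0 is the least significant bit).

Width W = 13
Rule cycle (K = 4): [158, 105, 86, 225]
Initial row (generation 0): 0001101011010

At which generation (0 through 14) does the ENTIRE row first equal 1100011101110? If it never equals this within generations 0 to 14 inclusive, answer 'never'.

Answer: never

Derivation:
Gen 0: 0001101011010
Gen 1 (rule 158): 0011001010011
Gen 2 (rule 105): 1011000100011
Gen 3 (rule 86): 1001101110101
Gen 4 (rule 225): 0000110111010
Gen 5 (rule 158): 0001100110011
Gen 6 (rule 105): 1101100110011
Gen 7 (rule 86): 0100111011101
Gen 8 (rule 225): 0000011101110
Gen 9 (rule 158): 0000111001101
Gen 10 (rule 105): 1110101001110
Gen 11 (rule 86): 0010101110011
Gen 12 (rule 225): 1001010110001
Gen 13 (rule 158): 1111010101011
Gen 14 (rule 105): 1001101010111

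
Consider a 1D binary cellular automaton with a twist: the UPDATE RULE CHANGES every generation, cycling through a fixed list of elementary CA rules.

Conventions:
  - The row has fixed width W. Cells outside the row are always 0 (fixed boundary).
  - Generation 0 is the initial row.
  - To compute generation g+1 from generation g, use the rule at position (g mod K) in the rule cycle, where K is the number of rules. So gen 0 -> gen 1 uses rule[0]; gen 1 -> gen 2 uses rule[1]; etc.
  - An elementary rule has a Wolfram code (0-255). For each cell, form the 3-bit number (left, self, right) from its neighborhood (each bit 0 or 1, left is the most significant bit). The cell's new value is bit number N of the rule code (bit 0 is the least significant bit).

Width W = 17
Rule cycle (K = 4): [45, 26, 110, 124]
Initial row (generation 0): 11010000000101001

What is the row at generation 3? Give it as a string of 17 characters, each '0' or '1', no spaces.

Gen 0: 11010000000101001
Gen 1 (rule 45): 10110111110111001
Gen 2 (rule 26): 00100100000100110
Gen 3 (rule 110): 01101100001101110

Answer: 01101100001101110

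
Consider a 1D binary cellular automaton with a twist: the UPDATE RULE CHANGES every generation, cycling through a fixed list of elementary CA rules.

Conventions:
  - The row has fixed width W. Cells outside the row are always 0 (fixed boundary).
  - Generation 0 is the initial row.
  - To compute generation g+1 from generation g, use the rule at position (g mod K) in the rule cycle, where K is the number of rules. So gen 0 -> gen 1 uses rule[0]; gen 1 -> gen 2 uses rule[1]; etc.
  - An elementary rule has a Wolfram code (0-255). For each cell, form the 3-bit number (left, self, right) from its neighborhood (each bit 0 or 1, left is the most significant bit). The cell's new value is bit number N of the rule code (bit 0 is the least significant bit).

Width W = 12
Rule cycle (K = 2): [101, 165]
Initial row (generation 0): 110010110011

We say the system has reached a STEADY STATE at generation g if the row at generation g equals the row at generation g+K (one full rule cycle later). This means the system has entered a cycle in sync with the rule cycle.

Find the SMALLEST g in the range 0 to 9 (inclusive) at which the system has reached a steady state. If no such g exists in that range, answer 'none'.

Answer: none

Derivation:
Gen 0: 110010110011
Gen 1 (rule 101): 010011010001
Gen 2 (rule 165): 010000110101
Gen 3 (rule 101): 010110011111
Gen 4 (rule 165): 011000001110
Gen 5 (rule 101): 001011100010
Gen 6 (rule 165): 101101001010
Gen 7 (rule 101): 110111001110
Gen 8 (rule 165): 001010000100
Gen 9 (rule 101): 101110110101
Gen 10 (rule 165): 110101001111
Gen 11 (rule 101): 011111000001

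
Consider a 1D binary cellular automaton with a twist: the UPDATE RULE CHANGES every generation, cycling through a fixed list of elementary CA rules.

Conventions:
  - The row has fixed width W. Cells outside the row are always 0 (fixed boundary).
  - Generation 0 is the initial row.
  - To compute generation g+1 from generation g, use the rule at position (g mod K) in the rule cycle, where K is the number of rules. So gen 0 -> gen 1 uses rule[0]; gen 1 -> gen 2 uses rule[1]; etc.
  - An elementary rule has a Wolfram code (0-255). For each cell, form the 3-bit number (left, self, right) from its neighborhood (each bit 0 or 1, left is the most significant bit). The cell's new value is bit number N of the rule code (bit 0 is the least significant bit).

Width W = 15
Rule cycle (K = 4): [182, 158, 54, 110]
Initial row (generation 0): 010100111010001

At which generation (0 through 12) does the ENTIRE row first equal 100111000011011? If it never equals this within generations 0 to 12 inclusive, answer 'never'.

Answer: 12

Derivation:
Gen 0: 010100111010001
Gen 1 (rule 182): 111111010111011
Gen 2 (rule 158): 111110010110010
Gen 3 (rule 54): 000001111001111
Gen 4 (rule 110): 000011001011001
Gen 5 (rule 182): 000100111100111
Gen 6 (rule 158): 001111111011110
Gen 7 (rule 54): 010000000100001
Gen 8 (rule 110): 110000001100011
Gen 9 (rule 182): 001000010010100
Gen 10 (rule 158): 011100111110110
Gen 11 (rule 54): 100011000001001
Gen 12 (rule 110): 100111000011011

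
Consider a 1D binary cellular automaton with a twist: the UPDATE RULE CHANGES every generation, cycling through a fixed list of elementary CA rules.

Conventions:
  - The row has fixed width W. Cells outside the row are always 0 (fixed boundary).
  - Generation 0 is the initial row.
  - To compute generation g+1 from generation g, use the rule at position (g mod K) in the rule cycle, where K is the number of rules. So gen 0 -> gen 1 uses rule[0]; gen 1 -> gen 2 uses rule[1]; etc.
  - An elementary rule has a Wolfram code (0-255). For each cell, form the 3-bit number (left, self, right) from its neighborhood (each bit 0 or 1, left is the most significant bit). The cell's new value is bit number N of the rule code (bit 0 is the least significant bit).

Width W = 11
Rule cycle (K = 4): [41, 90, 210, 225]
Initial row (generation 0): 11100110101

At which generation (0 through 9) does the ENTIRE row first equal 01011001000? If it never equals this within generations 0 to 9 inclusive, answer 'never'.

Gen 0: 11100110101
Gen 1 (rule 41): 10000101010
Gen 2 (rule 90): 01001000001
Gen 3 (rule 210): 10110100010
Gen 4 (rule 225): 01011001000
Gen 5 (rule 41): 00110000011
Gen 6 (rule 90): 01111000111
Gen 7 (rule 210): 10111101011
Gen 8 (rule 225): 01011110101
Gen 9 (rule 41): 00110001010

Answer: 4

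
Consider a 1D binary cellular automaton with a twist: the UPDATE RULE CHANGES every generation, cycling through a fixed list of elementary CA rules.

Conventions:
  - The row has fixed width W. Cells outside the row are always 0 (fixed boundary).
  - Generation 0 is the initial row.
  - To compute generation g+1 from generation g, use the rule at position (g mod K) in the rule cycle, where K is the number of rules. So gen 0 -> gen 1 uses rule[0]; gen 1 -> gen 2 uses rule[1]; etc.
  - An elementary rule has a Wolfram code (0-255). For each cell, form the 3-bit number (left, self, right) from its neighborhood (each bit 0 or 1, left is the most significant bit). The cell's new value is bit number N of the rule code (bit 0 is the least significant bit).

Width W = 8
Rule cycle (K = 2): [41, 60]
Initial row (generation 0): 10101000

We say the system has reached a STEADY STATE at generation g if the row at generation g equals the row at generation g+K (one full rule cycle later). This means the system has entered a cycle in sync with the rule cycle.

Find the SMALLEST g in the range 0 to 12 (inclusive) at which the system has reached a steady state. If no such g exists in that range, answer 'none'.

Answer: 3

Derivation:
Gen 0: 10101000
Gen 1 (rule 41): 01010011
Gen 2 (rule 60): 01111010
Gen 3 (rule 41): 01000100
Gen 4 (rule 60): 01100110
Gen 5 (rule 41): 01000100
Gen 6 (rule 60): 01100110
Gen 7 (rule 41): 01000100
Gen 8 (rule 60): 01100110
Gen 9 (rule 41): 01000100
Gen 10 (rule 60): 01100110
Gen 11 (rule 41): 01000100
Gen 12 (rule 60): 01100110
Gen 13 (rule 41): 01000100
Gen 14 (rule 60): 01100110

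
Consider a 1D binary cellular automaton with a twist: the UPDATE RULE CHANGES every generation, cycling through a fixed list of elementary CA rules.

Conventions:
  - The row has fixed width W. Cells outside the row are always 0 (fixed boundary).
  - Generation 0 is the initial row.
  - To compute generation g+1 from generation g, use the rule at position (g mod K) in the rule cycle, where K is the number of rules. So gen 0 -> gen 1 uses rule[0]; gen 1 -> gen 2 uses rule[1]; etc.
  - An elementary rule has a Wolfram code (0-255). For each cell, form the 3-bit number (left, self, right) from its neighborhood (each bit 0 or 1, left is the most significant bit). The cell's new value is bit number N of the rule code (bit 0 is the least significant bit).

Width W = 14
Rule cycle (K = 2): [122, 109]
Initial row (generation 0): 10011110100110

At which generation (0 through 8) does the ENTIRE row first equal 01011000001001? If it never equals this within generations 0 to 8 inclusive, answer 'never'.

Gen 0: 10011110100110
Gen 1 (rule 122): 01110011011111
Gen 2 (rule 109): 01010011110001
Gen 3 (rule 122): 10101110011010
Gen 4 (rule 109): 11111010011110
Gen 5 (rule 122): 10001101110011
Gen 6 (rule 109): 10101111010011
Gen 7 (rule 122): 01011001101111
Gen 8 (rule 109): 01111001111001

Answer: never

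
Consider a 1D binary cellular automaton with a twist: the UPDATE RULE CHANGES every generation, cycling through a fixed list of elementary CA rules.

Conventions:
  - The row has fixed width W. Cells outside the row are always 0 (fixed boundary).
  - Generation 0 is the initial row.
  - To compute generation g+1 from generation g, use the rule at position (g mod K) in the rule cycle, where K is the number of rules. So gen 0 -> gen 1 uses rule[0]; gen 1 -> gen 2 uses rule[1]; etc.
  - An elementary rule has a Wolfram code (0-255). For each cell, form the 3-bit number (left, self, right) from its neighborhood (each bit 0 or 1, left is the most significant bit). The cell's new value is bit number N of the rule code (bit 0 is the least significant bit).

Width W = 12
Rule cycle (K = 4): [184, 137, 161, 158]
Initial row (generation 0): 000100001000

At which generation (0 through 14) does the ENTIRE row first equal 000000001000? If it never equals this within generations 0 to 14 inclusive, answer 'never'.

Gen 0: 000100001000
Gen 1 (rule 184): 000010000100
Gen 2 (rule 137): 111000110001
Gen 3 (rule 161): 010010000100
Gen 4 (rule 158): 111111001110
Gen 5 (rule 184): 111110101101
Gen 6 (rule 137): 111100001000
Gen 7 (rule 161): 011001100011
Gen 8 (rule 158): 110111010110
Gen 9 (rule 184): 101110101101
Gen 10 (rule 137): 001100001000
Gen 11 (rule 161): 100001100011
Gen 12 (rule 158): 110011010110
Gen 13 (rule 184): 101010101101
Gen 14 (rule 137): 000000001000

Answer: 14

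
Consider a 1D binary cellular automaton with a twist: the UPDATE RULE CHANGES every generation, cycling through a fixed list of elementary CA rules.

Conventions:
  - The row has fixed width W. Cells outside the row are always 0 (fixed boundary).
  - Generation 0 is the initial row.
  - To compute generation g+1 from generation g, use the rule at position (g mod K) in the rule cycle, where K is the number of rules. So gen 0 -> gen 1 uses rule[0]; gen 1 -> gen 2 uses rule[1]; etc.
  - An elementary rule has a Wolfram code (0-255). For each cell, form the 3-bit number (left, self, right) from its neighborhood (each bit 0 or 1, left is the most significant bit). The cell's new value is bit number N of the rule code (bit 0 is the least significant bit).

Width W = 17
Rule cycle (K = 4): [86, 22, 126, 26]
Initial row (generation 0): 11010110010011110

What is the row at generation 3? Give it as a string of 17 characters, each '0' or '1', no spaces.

Answer: 11110110000111110

Derivation:
Gen 0: 11010110010011110
Gen 1 (rule 86): 01010011111100011
Gen 2 (rule 22): 11011100000010100
Gen 3 (rule 126): 11110110000111110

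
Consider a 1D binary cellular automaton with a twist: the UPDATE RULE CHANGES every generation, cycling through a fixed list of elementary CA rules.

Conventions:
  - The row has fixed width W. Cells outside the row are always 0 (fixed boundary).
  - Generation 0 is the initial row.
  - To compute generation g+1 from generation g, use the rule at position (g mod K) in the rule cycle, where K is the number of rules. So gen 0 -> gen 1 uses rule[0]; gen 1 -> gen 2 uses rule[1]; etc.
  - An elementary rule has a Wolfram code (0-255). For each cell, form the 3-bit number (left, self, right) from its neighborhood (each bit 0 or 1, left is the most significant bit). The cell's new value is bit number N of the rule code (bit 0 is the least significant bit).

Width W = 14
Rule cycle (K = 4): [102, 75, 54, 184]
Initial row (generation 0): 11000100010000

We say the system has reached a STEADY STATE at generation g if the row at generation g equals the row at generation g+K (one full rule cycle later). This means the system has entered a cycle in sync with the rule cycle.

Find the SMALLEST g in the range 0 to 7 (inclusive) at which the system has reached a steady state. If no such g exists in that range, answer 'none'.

Answer: none

Derivation:
Gen 0: 11000100010000
Gen 1 (rule 102): 01001100110000
Gen 2 (rule 75): 10011101110111
Gen 3 (rule 54): 11100010001000
Gen 4 (rule 184): 11010001000100
Gen 5 (rule 102): 01110011001100
Gen 6 (rule 75): 11010111011101
Gen 7 (rule 54): 00111000100011
Gen 8 (rule 184): 00110100010010
Gen 9 (rule 102): 01011100110110
Gen 10 (rule 75): 10010101110110
Gen 11 (rule 54): 11111110001001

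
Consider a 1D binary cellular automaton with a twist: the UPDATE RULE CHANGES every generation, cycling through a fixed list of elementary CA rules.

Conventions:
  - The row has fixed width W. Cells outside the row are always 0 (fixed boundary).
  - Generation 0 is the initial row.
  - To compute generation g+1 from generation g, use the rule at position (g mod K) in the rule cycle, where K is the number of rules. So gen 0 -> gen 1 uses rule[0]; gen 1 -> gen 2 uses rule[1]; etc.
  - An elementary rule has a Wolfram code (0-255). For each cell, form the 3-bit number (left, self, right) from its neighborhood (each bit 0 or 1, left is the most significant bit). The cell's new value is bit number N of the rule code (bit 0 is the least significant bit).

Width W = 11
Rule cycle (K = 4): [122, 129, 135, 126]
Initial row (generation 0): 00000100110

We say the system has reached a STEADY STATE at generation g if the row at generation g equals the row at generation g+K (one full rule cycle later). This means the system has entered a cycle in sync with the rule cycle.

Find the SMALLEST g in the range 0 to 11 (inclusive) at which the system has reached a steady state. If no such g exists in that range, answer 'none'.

Gen 0: 00000100110
Gen 1 (rule 122): 00001011111
Gen 2 (rule 129): 11100001110
Gen 3 (rule 135): 01001110100
Gen 4 (rule 126): 11111011110
Gen 5 (rule 122): 10001110011
Gen 6 (rule 129): 00100100000
Gen 7 (rule 135): 11101101111
Gen 8 (rule 126): 10111111001
Gen 9 (rule 122): 01100001110
Gen 10 (rule 129): 00001100100
Gen 11 (rule 135): 11110001101
Gen 12 (rule 126): 10011011111
Gen 13 (rule 122): 01111110001
Gen 14 (rule 129): 00111100100
Gen 15 (rule 135): 11011001101

Answer: none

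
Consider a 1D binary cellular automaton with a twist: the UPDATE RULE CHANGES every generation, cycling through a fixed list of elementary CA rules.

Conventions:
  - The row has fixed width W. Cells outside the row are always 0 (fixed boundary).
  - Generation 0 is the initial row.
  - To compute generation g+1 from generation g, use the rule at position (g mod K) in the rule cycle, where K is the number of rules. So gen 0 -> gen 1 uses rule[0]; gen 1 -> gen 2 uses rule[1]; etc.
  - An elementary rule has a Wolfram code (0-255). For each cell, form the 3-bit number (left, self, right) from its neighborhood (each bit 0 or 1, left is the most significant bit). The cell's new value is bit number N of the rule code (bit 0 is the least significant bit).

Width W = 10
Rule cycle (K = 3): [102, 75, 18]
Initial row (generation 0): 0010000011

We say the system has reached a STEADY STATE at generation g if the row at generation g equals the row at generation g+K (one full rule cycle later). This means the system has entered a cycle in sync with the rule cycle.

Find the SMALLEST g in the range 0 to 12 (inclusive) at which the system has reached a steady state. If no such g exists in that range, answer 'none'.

Gen 0: 0010000011
Gen 1 (rule 102): 0110000101
Gen 2 (rule 75): 1110111000
Gen 3 (rule 18): 0000000100
Gen 4 (rule 102): 0000001100
Gen 5 (rule 75): 1111111101
Gen 6 (rule 18): 0000000000
Gen 7 (rule 102): 0000000000
Gen 8 (rule 75): 1111111111
Gen 9 (rule 18): 0000000000
Gen 10 (rule 102): 0000000000
Gen 11 (rule 75): 1111111111
Gen 12 (rule 18): 0000000000
Gen 13 (rule 102): 0000000000
Gen 14 (rule 75): 1111111111
Gen 15 (rule 18): 0000000000

Answer: 6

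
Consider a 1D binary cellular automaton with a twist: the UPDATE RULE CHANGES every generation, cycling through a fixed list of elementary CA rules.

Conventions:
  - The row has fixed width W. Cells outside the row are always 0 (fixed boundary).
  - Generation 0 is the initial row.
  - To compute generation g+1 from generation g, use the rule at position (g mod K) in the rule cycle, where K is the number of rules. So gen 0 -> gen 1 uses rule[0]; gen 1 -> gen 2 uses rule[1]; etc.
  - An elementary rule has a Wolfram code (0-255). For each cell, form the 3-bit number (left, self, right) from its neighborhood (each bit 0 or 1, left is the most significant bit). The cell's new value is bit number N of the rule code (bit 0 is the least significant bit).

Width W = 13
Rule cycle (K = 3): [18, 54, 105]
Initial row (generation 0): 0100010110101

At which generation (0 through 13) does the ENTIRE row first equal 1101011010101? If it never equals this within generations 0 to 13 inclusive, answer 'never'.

Answer: never

Derivation:
Gen 0: 0100010110101
Gen 1 (rule 18): 1010100000000
Gen 2 (rule 54): 1111110000000
Gen 3 (rule 105): 1000010111111
Gen 4 (rule 18): 0100100000000
Gen 5 (rule 54): 1111110000000
Gen 6 (rule 105): 1000010111111
Gen 7 (rule 18): 0100100000000
Gen 8 (rule 54): 1111110000000
Gen 9 (rule 105): 1000010111111
Gen 10 (rule 18): 0100100000000
Gen 11 (rule 54): 1111110000000
Gen 12 (rule 105): 1000010111111
Gen 13 (rule 18): 0100100000000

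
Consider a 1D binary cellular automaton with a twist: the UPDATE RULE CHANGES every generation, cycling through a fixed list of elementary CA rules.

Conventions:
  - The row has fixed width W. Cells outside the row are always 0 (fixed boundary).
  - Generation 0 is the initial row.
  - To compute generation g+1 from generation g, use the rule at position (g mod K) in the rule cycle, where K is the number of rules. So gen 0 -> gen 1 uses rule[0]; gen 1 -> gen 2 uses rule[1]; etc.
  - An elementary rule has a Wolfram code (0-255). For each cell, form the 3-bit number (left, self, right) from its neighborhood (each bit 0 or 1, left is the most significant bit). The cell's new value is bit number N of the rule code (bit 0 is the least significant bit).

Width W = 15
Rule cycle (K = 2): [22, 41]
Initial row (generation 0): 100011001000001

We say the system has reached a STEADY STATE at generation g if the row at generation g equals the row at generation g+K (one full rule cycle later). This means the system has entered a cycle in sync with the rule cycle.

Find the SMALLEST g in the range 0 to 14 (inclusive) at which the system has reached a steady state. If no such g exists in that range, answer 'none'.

Gen 0: 100011001000001
Gen 1 (rule 22): 110100111100011
Gen 2 (rule 41): 101000100001010
Gen 3 (rule 22): 101101110011011
Gen 4 (rule 41): 011011000010110
Gen 5 (rule 22): 100000100110001
Gen 6 (rule 41): 001110000100100
Gen 7 (rule 22): 010001001111110
Gen 8 (rule 41): 000100001000000
Gen 9 (rule 22): 001110011100000
Gen 10 (rule 41): 101000010001111
Gen 11 (rule 22): 101100111010000
Gen 12 (rule 41): 011000100100111
Gen 13 (rule 22): 100101111111000
Gen 14 (rule 41): 000011000000011
Gen 15 (rule 22): 000100100000100
Gen 16 (rule 41): 110000001110001

Answer: none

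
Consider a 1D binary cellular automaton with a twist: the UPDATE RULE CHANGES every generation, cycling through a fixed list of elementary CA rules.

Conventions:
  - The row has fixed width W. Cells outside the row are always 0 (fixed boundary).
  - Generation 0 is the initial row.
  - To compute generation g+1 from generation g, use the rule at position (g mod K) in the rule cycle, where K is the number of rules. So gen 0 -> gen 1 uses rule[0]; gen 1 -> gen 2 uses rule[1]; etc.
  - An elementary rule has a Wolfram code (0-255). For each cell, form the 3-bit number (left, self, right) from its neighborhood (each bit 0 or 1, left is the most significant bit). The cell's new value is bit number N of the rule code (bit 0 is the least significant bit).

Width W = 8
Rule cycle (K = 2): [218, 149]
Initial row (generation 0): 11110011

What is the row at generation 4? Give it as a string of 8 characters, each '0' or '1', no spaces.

Gen 0: 11110011
Gen 1 (rule 218): 11111111
Gen 2 (rule 149): 01111110
Gen 3 (rule 218): 11111111
Gen 4 (rule 149): 01111110

Answer: 01111110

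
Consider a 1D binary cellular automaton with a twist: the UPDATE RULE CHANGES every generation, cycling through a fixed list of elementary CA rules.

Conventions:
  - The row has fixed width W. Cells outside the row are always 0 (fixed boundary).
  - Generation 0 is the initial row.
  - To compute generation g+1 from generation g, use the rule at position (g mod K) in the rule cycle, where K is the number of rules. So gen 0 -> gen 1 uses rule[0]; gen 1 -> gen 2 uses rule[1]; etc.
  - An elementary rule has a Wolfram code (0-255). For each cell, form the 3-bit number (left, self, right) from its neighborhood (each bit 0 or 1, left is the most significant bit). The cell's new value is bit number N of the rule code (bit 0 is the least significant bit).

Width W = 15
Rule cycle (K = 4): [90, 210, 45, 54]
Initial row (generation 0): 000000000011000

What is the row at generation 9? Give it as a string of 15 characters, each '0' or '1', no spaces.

Answer: 000110110001101

Derivation:
Gen 0: 000000000011000
Gen 1 (rule 90): 000000000111100
Gen 2 (rule 210): 000000001011110
Gen 3 (rule 45): 111111101110000
Gen 4 (rule 54): 000000010001000
Gen 5 (rule 90): 000000101010100
Gen 6 (rule 210): 000001000000010
Gen 7 (rule 45): 111101011111010
Gen 8 (rule 54): 000011100000111
Gen 9 (rule 90): 000110110001101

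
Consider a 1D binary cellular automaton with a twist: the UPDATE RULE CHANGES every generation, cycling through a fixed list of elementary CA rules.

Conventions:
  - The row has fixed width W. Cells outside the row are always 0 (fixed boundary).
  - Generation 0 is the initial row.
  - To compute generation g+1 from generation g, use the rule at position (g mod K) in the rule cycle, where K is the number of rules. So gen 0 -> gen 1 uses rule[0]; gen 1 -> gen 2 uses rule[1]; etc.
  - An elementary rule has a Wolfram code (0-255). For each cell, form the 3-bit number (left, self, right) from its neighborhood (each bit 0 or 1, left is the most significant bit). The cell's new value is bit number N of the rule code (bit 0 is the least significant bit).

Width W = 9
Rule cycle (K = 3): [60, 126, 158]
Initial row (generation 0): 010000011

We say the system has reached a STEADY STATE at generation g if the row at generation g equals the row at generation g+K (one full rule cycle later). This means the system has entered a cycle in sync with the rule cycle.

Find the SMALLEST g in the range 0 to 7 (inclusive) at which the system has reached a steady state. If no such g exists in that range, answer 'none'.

Answer: none

Derivation:
Gen 0: 010000011
Gen 1 (rule 60): 011000010
Gen 2 (rule 126): 111100111
Gen 3 (rule 158): 111011110
Gen 4 (rule 60): 100110001
Gen 5 (rule 126): 111111011
Gen 6 (rule 158): 111110010
Gen 7 (rule 60): 100001011
Gen 8 (rule 126): 110011111
Gen 9 (rule 158): 101111110
Gen 10 (rule 60): 111000001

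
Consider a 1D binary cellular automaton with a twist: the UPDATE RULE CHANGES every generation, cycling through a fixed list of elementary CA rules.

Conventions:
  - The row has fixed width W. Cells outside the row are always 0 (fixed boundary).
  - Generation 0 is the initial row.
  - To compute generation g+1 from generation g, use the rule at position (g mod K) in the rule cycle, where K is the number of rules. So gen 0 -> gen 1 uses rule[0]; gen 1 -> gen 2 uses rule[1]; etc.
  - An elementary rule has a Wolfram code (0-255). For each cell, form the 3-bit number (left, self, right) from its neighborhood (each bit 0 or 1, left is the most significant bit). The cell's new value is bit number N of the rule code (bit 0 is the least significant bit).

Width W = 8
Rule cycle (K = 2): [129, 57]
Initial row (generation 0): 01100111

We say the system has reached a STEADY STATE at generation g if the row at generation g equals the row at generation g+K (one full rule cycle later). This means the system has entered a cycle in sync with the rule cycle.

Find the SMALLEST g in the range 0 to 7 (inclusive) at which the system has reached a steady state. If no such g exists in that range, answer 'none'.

Answer: none

Derivation:
Gen 0: 01100111
Gen 1 (rule 129): 00000010
Gen 2 (rule 57): 11111001
Gen 3 (rule 129): 01110000
Gen 4 (rule 57): 01001111
Gen 5 (rule 129): 00000110
Gen 6 (rule 57): 11110101
Gen 7 (rule 129): 01100000
Gen 8 (rule 57): 01011111
Gen 9 (rule 129): 00001110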